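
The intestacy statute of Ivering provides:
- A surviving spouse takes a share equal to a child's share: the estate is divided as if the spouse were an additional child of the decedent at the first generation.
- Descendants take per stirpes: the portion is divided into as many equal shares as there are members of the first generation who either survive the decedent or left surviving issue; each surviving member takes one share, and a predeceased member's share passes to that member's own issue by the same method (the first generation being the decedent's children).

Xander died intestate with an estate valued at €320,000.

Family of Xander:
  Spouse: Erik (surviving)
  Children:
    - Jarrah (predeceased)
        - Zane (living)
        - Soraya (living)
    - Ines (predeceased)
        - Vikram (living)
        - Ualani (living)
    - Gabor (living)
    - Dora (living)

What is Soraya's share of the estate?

Soraya receives €32,000.

The spouse counts as an additional share at the children's level, so there are 5 primary shares of €64,000. Erik takes one such share (€64,000).
The children's combined portion (€256,000) is divided into 4 shares of €64,000: Gabor and Dora each take €64,000; Jarrah's €64,000 share passes to Jarrah's issue; Ines's €64,000 share passes to Ines's issue.
Jarrah's share (€64,000) is divided into 2 shares of €32,000: Zane and Soraya each take €32,000.
Ines's share (€64,000) is divided into 2 shares of €32,000: Vikram and Ualani each take €32,000.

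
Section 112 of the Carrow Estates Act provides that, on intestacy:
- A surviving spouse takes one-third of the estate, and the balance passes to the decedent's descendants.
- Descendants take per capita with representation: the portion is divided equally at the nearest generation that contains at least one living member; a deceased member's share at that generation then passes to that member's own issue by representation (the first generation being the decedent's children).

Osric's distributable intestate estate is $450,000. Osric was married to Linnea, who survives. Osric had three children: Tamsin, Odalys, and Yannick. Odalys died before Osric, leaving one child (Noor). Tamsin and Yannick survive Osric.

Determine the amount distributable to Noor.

Linnea takes one-third of $450,000 = $150,000. The remaining $300,000 passes to the descendants.
The descendants' portion ($300,000) is divided into 3 shares of $100,000: Tamsin and Yannick each take $100,000; Odalys's $100,000 share passes to Odalys's issue.
Odalys's share ($100,000) passes entirely to Noor.

Noor receives $100,000.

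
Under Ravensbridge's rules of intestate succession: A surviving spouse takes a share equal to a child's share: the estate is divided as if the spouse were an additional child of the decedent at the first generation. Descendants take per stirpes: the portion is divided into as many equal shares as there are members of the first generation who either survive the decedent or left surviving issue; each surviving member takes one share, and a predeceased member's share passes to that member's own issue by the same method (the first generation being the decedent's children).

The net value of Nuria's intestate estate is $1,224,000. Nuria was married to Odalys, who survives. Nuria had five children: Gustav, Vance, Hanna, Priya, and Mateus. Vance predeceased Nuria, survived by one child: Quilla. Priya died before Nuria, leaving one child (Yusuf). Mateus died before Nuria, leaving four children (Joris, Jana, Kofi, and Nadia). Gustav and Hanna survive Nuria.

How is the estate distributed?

Odalys: $204,000; Gustav: $204,000; Quilla: $204,000; Hanna: $204,000; Yusuf: $204,000; Joris: $51,000; Jana: $51,000; Kofi: $51,000; Nadia: $51,000

The spouse counts as an additional share at the children's level, so there are 6 primary shares of $204,000. Odalys takes one such share ($204,000).
The children's combined portion ($1,020,000) is divided into 5 shares of $204,000: Gustav and Hanna each take $204,000; Vance's $204,000 share passes to Vance's issue; Priya's $204,000 share passes to Priya's issue; Mateus's $204,000 share passes to Mateus's issue.
Vance's share ($204,000) passes entirely to Quilla.
Priya's share ($204,000) passes entirely to Yusuf.
Mateus's share ($204,000) is divided into 4 shares of $51,000: Joris, Jana, Kofi, and Nadia each take $51,000.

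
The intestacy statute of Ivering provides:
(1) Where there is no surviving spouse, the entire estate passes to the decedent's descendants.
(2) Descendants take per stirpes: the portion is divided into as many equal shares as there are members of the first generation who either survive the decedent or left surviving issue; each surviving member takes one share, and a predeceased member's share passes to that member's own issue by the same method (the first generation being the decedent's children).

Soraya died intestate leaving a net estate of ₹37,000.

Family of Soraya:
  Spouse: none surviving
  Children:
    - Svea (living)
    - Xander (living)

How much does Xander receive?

Xander receives ₹18,500.

The entire ₹37,000 passes to the descendants.
That amount (₹37,000) is divided into 2 shares of ₹18,500: Svea and Xander each take ₹18,500.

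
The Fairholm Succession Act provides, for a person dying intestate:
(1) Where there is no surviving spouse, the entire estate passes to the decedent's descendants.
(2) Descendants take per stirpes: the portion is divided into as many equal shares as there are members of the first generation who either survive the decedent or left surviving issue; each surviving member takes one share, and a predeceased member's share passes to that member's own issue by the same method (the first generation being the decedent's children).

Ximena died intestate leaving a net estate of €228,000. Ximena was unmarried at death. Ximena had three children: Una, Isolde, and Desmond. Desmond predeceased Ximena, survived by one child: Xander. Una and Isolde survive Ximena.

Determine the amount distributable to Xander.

Xander receives €76,000.

The entire €228,000 passes to the descendants.
That amount (€228,000) is divided into 3 shares of €76,000: Una and Isolde each take €76,000; Desmond's €76,000 share passes to Desmond's issue.
Desmond's share (€76,000) passes entirely to Xander.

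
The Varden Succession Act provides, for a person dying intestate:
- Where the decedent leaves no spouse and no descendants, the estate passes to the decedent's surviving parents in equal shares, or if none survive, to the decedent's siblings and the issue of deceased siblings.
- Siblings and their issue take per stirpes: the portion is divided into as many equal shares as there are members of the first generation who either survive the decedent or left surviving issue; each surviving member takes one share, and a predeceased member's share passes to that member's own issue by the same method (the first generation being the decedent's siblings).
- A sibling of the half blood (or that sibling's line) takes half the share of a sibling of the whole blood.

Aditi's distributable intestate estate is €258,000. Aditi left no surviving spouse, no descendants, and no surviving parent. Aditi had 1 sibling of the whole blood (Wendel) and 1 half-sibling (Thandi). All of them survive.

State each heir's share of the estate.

Wendel: €172,000; Thandi: €86,000

The entire €258,000 passes to the siblings and their issue.
Counting each half-blood sibling's line as half a unit, there are 3/2 units in €258,000, so one unit is €172,000. Whole-blood lines (Wendel) take €172,000 each; half-blood lines (Thandi) take €86,000 each.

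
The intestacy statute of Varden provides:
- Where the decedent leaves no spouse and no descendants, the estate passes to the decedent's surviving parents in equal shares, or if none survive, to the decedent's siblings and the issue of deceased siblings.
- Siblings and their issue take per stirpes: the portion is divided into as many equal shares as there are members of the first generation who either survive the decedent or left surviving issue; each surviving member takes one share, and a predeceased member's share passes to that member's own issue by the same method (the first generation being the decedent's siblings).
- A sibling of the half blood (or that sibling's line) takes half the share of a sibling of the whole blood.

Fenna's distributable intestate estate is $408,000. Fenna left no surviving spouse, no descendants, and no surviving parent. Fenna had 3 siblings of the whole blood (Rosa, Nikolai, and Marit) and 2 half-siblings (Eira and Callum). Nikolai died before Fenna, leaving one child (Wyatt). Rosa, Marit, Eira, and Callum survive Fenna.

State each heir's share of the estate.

The entire $408,000 passes to the siblings and their issue.
Counting each half-blood sibling's line as half a unit, there are 4 units in $408,000, so one unit is $102,000. Whole-blood lines (Rosa, Nikolai, and Marit) take $102,000 each; half-blood lines (Eira and Callum) take $51,000 each.
Nikolai's share ($102,000) passes entirely to Wyatt.

Rosa: $102,000; Wyatt: $102,000; Marit: $102,000; Eira: $51,000; Callum: $51,000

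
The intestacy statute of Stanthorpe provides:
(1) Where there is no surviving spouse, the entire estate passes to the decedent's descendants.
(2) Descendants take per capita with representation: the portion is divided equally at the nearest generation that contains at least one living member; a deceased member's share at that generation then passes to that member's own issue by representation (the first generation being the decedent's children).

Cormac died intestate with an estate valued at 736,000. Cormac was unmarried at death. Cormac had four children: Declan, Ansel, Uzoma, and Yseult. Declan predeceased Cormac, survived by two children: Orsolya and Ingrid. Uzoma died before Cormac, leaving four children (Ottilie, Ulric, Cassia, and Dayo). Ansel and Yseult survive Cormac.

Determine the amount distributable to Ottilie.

Ottilie receives 46,000.

The entire 736,000 passes to the descendants.
That amount (736,000) is divided into 4 shares of 184,000: Ansel and Yseult each take 184,000; Declan's 184,000 share passes to Declan's issue; Uzoma's 184,000 share passes to Uzoma's issue.
Declan's share (184,000) is divided into 2 shares of 92,000: Orsolya and Ingrid each take 92,000.
Uzoma's share (184,000) is divided into 4 shares of 46,000: Ottilie, Ulric, Cassia, and Dayo each take 46,000.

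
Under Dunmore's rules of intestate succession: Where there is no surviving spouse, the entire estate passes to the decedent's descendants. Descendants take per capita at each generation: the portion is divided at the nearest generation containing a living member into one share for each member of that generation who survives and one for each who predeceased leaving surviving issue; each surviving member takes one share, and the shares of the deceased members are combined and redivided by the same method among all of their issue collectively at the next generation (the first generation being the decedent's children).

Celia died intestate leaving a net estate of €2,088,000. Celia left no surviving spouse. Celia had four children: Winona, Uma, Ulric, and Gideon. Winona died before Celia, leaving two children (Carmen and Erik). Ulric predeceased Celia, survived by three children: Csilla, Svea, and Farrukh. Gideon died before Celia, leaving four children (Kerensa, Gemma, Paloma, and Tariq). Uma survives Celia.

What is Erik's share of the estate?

The entire €2,088,000 passes to the descendants.
That amount (€2,088,000) is divided at the children's generation into 4 shares of €522,000. Uma takes €522,000. The 3 shares of the deceased (Winona, Ulric, and Gideon) are combined into a pool of €1,566,000.
That pool (€1,566,000) is divided at the grandchildren's generation equally among Carmen, Erik, Csilla, Svea, Farrukh, Kerensa, Gemma, Paloma, and Tariq: €174,000 each.

Erik receives €174,000.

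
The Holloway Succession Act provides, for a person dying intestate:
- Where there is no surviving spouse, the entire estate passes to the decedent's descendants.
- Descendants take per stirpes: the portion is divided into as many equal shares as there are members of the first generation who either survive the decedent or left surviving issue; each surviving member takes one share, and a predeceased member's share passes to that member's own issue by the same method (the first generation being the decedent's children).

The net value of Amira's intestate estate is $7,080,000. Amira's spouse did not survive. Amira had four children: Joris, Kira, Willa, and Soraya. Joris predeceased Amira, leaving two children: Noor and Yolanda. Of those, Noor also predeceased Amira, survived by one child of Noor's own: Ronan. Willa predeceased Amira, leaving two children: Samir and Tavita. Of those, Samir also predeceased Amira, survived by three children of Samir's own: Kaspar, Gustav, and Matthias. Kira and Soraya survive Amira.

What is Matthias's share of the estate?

Matthias receives $295,000.

The entire $7,080,000 passes to the descendants.
That amount ($7,080,000) is divided into 4 shares of $1,770,000: Kira and Soraya each take $1,770,000; Joris's $1,770,000 share passes to Joris's issue; Willa's $1,770,000 share passes to Willa's issue.
Joris's share ($1,770,000) is divided into 2 shares of $885,000: Yolanda takes $885,000; Noor's $885,000 share passes to Noor's issue.
Noor's share ($885,000) passes entirely to Ronan.
Willa's share ($1,770,000) is divided into 2 shares of $885,000: Tavita takes $885,000; Samir's $885,000 share passes to Samir's issue.
Samir's share ($885,000) is divided into 3 shares of $295,000: Kaspar, Gustav, and Matthias each take $295,000.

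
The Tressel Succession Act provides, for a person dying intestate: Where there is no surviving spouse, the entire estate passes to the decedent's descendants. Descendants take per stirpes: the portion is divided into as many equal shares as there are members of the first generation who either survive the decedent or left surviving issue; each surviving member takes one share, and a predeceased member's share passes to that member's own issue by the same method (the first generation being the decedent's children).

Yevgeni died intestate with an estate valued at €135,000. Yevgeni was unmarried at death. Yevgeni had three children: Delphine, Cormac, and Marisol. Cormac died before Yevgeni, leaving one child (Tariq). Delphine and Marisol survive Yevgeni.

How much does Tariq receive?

The entire €135,000 passes to the descendants.
That amount (€135,000) is divided into 3 shares of €45,000: Delphine and Marisol each take €45,000; Cormac's €45,000 share passes to Cormac's issue.
Cormac's share (€45,000) passes entirely to Tariq.

Tariq receives €45,000.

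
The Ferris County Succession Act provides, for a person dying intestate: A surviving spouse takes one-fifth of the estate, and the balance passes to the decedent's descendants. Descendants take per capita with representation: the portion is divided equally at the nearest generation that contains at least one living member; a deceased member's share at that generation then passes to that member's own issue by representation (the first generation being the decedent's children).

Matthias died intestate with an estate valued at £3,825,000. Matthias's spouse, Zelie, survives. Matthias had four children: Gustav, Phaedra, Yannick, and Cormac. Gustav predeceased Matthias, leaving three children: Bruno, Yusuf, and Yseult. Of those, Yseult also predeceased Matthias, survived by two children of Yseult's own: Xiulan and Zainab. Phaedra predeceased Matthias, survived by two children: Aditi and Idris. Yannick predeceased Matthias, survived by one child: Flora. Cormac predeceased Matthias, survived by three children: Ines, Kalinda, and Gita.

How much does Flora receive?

Flora receives £340,000.

Zelie takes one-fifth of £3,825,000 = £765,000. The remaining £3,060,000 passes to the descendants.
No child survives, so the initial division is made at the grandchildren's generation.
The descendants' portion (£3,060,000) is divided into 9 shares of £340,000: Bruno, Yusuf, Aditi, Idris, Flora, Ines, Kalinda, and Gita each take £340,000; Yseult's £340,000 share passes to Yseult's issue.
Yseult's share (£340,000) is divided into 2 shares of £170,000: Xiulan and Zainab each take £170,000.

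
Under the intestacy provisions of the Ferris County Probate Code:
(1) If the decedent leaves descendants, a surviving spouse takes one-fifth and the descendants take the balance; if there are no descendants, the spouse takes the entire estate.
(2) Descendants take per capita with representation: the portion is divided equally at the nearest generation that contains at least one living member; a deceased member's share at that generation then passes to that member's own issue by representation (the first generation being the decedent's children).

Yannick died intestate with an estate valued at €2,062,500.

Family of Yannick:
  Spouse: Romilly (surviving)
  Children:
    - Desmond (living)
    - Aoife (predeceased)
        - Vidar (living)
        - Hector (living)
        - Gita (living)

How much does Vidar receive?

Romilly takes one-fifth of €2,062,500 = €412,500. The remaining €1,650,000 passes to the descendants.
The descendants' portion (€1,650,000) is divided into 2 shares of €825,000: Desmond takes €825,000; Aoife's €825,000 share passes to Aoife's issue.
Aoife's share (€825,000) is divided into 3 shares of €275,000: Vidar, Hector, and Gita each take €275,000.

Vidar receives €275,000.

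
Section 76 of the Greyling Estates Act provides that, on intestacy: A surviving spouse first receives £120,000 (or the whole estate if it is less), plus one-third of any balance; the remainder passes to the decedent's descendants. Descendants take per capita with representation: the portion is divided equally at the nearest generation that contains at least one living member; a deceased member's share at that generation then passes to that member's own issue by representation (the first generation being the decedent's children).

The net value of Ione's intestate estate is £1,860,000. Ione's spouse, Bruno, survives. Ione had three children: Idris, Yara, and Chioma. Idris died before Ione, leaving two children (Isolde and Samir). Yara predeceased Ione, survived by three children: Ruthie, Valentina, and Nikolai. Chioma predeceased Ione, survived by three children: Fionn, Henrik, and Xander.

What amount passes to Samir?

Samir receives £145,000.

Bruno first takes £120,000, leaving a balance of £1,740,000. Bruno then takes one-third of the balance (£580,000), for a total of £700,000. The remaining £1,160,000 passes to the descendants.
No child survives, so the initial division is made at the grandchildren's generation.
The descendants' portion (£1,160,000) is divided into 8 shares of £145,000: Isolde, Samir, Ruthie, Valentina, Nikolai, Fionn, Henrik, and Xander each take £145,000.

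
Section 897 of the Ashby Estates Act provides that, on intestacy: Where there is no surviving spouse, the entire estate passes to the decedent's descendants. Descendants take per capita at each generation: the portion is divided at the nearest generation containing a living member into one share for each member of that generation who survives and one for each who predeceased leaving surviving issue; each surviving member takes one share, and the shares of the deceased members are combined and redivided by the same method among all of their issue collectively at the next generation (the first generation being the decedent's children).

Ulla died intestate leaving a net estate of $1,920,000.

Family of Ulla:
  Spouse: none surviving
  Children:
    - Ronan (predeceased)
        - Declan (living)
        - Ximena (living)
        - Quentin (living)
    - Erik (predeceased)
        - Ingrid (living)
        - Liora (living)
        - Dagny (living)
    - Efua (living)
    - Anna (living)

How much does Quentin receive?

The entire $1,920,000 passes to the descendants.
That amount ($1,920,000) is divided at the children's generation into 4 shares of $480,000. Efua and Anna each take $480,000. The 2 shares of the deceased (Ronan and Erik) are combined into a pool of $960,000.
That pool ($960,000) is divided at the grandchildren's generation equally among Declan, Ximena, Quentin, Ingrid, Liora, and Dagny: $160,000 each.

Quentin receives $160,000.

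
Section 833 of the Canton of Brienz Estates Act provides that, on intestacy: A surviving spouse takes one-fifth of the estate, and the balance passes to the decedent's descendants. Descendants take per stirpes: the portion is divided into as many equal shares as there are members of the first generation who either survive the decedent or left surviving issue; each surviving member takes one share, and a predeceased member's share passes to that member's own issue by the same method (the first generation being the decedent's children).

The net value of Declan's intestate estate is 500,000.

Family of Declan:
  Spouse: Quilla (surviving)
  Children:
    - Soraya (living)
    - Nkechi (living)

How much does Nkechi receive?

Nkechi receives 200,000.

Quilla takes one-fifth of 500,000 = 100,000. The remaining 400,000 passes to the descendants.
The descendants' portion (400,000) is divided into 2 shares of 200,000: Soraya and Nkechi each take 200,000.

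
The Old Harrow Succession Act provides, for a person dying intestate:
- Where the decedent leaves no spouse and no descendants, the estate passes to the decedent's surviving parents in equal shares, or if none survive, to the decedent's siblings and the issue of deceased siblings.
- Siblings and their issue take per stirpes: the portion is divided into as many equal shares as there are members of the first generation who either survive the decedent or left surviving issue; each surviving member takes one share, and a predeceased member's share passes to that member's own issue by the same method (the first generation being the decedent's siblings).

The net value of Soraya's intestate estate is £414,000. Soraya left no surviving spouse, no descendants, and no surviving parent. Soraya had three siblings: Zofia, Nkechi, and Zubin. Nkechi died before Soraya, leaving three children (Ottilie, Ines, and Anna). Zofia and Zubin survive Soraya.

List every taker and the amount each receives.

The entire £414,000 passes to the siblings and their issue.
That amount (£414,000) is divided into 3 shares of £138,000: Zofia and Zubin each take £138,000; Nkechi's £138,000 share passes to Nkechi's issue.
Nkechi's share (£138,000) is divided into 3 shares of £46,000: Ottilie, Ines, and Anna each take £46,000.

Zofia: £138,000; Ottilie: £46,000; Ines: £46,000; Anna: £46,000; Zubin: £138,000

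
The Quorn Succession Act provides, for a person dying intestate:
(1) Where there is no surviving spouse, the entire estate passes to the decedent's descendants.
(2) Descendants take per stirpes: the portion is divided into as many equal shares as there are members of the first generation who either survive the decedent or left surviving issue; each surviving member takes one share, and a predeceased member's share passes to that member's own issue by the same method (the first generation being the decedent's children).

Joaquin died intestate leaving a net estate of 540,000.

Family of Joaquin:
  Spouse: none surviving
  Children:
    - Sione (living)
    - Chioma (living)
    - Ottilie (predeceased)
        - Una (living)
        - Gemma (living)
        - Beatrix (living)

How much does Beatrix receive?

Beatrix receives 60,000.

The entire 540,000 passes to the descendants.
That amount (540,000) is divided into 3 shares of 180,000: Sione and Chioma each take 180,000; Ottilie's 180,000 share passes to Ottilie's issue.
Ottilie's share (180,000) is divided into 3 shares of 60,000: Una, Gemma, and Beatrix each take 60,000.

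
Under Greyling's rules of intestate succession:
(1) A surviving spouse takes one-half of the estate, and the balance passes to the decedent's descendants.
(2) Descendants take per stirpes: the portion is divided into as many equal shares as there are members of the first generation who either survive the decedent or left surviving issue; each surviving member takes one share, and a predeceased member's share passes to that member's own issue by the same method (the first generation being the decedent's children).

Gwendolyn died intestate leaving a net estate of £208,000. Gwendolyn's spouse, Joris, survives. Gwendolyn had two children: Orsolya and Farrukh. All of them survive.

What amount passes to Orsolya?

Joris takes one-half of £208,000 = £104,000. The remaining £104,000 passes to the descendants.
The descendants' portion (£104,000) is divided into 2 shares of £52,000: Orsolya and Farrukh each take £52,000.

Orsolya receives £52,000.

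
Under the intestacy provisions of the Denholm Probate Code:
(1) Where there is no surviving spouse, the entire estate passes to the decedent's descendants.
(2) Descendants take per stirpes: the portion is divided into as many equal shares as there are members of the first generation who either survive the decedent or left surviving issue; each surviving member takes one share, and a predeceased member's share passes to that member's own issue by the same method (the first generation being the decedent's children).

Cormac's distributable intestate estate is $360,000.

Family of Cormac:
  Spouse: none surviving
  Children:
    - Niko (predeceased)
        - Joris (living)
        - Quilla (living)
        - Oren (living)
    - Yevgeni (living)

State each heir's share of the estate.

Joris: $60,000; Quilla: $60,000; Oren: $60,000; Yevgeni: $180,000

The entire $360,000 passes to the descendants.
That amount ($360,000) is divided into 2 shares of $180,000: Yevgeni takes $180,000; Niko's $180,000 share passes to Niko's issue.
Niko's share ($180,000) is divided into 3 shares of $60,000: Joris, Quilla, and Oren each take $60,000.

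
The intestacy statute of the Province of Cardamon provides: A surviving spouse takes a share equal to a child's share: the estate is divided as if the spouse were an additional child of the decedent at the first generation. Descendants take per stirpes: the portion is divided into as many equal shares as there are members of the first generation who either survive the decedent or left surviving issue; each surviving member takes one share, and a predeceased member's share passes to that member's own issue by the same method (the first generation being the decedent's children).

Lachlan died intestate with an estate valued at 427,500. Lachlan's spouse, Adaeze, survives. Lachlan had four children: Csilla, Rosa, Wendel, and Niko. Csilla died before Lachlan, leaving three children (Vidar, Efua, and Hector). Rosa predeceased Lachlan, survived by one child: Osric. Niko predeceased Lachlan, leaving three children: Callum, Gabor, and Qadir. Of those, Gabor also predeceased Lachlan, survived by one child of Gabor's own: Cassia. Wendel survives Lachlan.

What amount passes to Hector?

Hector receives 28,500.

The spouse counts as an additional share at the children's level, so there are 5 primary shares of 85,500. Adaeze takes one such share (85,500).
The children's combined portion (342,000) is divided into 4 shares of 85,500: Wendel takes 85,500; Csilla's 85,500 share passes to Csilla's issue; Rosa's 85,500 share passes to Rosa's issue; Niko's 85,500 share passes to Niko's issue.
Csilla's share (85,500) is divided into 3 shares of 28,500: Vidar, Efua, and Hector each take 28,500.
Rosa's share (85,500) passes entirely to Osric.
Niko's share (85,500) is divided into 3 shares of 28,500: Callum and Qadir each take 28,500; Gabor's 28,500 share passes to Gabor's issue.
Gabor's share (28,500) passes entirely to Cassia.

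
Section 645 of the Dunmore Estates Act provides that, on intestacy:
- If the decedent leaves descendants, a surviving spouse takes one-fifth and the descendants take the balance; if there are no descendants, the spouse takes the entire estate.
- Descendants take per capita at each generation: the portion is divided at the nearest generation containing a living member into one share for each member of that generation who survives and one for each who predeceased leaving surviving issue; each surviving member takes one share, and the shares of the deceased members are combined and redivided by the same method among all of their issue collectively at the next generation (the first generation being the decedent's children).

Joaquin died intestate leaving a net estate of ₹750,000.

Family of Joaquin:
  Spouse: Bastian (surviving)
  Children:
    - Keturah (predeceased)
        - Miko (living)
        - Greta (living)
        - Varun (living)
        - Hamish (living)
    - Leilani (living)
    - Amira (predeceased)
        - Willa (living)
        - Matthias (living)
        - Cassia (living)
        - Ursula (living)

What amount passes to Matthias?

Matthias receives ₹50,000.

Bastian takes one-fifth of ₹750,000 = ₹150,000. The remaining ₹600,000 passes to the descendants.
The descendants' portion (₹600,000) is divided at the children's generation into 3 shares of ₹200,000. Leilani takes ₹200,000. The 2 shares of the deceased (Keturah and Amira) are combined into a pool of ₹400,000.
That pool (₹400,000) is divided at the grandchildren's generation equally among Miko, Greta, Varun, Hamish, Willa, Matthias, Cassia, and Ursula: ₹50,000 each.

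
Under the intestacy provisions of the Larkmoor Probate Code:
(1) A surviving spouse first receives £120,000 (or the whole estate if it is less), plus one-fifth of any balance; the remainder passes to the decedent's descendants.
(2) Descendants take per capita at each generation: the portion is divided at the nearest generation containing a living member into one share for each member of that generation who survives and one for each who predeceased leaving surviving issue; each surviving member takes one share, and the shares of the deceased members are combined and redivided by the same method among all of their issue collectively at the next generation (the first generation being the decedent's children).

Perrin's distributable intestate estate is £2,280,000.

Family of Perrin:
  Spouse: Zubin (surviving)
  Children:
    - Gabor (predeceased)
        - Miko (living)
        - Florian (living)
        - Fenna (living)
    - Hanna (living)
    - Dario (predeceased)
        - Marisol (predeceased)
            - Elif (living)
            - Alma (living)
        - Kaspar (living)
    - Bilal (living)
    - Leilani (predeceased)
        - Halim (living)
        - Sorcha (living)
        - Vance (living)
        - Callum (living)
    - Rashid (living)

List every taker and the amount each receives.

Zubin: £552,000; Miko: £96,000; Florian: £96,000; Fenna: £96,000; Hanna: £288,000; Elif: £48,000; Alma: £48,000; Kaspar: £96,000; Bilal: £288,000; Halim: £96,000; Sorcha: £96,000; Vance: £96,000; Callum: £96,000; Rashid: £288,000

Zubin first takes £120,000, leaving a balance of £2,160,000. Zubin then takes one-fifth of the balance (£432,000), for a total of £552,000. The remaining £1,728,000 passes to the descendants.
The descendants' portion (£1,728,000) is divided at the children's generation into 6 shares of £288,000. Hanna, Bilal, and Rashid each take £288,000. The 3 shares of the deceased (Gabor, Dario, and Leilani) are combined into a pool of £864,000.
That pool (£864,000) is divided at the grandchildren's generation into 9 shares of £96,000. Miko, Florian, Fenna, Kaspar, Halim, Sorcha, Vance, and Callum each take £96,000. The remaining share for the deceased Marisol (£96,000) is carried to the next generation.
That pool (£96,000) is divided at the great-grandchildren's generation equally among Elif and Alma: £48,000 each.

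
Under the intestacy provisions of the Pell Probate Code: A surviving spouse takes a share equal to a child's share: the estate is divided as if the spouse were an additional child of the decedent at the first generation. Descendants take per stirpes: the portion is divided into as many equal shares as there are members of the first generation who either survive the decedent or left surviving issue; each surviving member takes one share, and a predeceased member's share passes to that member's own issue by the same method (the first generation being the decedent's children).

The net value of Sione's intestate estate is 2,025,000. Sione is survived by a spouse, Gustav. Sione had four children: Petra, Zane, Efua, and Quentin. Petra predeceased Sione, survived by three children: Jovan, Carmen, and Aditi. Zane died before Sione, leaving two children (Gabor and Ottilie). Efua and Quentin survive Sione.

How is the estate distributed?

The spouse counts as an additional share at the children's level, so there are 5 primary shares of 405,000. Gustav takes one such share (405,000).
The children's combined portion (1,620,000) is divided into 4 shares of 405,000: Efua and Quentin each take 405,000; Petra's 405,000 share passes to Petra's issue; Zane's 405,000 share passes to Zane's issue.
Petra's share (405,000) is divided into 3 shares of 135,000: Jovan, Carmen, and Aditi each take 135,000.
Zane's share (405,000) is divided into 2 shares of 202,500: Gabor and Ottilie each take 202,500.

Gustav: 405,000; Jovan: 135,000; Carmen: 135,000; Aditi: 135,000; Gabor: 202,500; Ottilie: 202,500; Efua: 405,000; Quentin: 405,000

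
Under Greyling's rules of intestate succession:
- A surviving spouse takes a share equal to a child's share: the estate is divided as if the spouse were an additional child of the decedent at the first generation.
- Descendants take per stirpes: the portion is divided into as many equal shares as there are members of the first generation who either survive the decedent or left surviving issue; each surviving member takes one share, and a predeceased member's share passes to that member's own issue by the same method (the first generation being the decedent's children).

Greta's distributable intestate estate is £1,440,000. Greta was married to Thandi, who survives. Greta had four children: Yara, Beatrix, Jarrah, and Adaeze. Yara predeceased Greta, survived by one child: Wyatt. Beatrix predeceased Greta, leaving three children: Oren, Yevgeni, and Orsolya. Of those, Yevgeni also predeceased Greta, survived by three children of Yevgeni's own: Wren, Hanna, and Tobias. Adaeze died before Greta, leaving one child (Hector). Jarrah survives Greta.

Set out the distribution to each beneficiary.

Thandi: £288,000; Wyatt: £288,000; Oren: £96,000; Wren: £32,000; Hanna: £32,000; Tobias: £32,000; Orsolya: £96,000; Jarrah: £288,000; Hector: £288,000

The spouse counts as an additional share at the children's level, so there are 5 primary shares of £288,000. Thandi takes one such share (£288,000).
The children's combined portion (£1,152,000) is divided into 4 shares of £288,000: Jarrah takes £288,000; Yara's £288,000 share passes to Yara's issue; Beatrix's £288,000 share passes to Beatrix's issue; Adaeze's £288,000 share passes to Adaeze's issue.
Yara's share (£288,000) passes entirely to Wyatt.
Beatrix's share (£288,000) is divided into 3 shares of £96,000: Oren and Orsolya each take £96,000; Yevgeni's £96,000 share passes to Yevgeni's issue.
Yevgeni's share (£96,000) is divided into 3 shares of £32,000: Wren, Hanna, and Tobias each take £32,000.
Adaeze's share (£288,000) passes entirely to Hector.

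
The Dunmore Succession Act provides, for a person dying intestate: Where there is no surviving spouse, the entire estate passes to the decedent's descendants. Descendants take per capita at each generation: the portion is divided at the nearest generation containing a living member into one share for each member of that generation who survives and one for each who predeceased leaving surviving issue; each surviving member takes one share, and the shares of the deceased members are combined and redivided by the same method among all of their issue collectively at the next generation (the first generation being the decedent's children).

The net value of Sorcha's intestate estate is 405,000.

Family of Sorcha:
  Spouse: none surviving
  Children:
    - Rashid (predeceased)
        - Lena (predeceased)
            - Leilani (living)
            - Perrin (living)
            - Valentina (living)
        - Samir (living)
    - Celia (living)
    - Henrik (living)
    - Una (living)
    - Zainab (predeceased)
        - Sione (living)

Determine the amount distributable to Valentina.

The entire 405,000 passes to the descendants.
That amount (405,000) is divided at the children's generation into 5 shares of 81,000. Celia, Henrik, and Una each take 81,000. The 2 shares of the deceased (Rashid and Zainab) are combined into a pool of 162,000.
That pool (162,000) is divided at the grandchildren's generation into 3 shares of 54,000. Samir and Sione each take 54,000. The remaining share for the deceased Lena (54,000) is carried to the next generation.
That pool (54,000) is divided at the great-grandchildren's generation equally among Leilani, Perrin, and Valentina: 18,000 each.

Valentina receives 18,000.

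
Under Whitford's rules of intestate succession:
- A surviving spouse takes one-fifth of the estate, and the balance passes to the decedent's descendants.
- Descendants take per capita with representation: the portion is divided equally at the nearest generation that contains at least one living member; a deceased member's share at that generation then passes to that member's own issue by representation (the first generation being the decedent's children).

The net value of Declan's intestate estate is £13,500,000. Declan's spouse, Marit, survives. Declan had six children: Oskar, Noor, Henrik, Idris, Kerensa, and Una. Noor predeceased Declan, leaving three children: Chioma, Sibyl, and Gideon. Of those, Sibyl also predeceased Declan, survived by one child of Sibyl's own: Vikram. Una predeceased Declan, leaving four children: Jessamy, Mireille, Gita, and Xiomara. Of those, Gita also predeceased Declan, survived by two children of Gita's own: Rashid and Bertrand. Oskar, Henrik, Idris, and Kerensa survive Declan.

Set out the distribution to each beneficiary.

Marit takes one-fifth of £13,500,000 = £2,700,000. The remaining £10,800,000 passes to the descendants.
The descendants' portion (£10,800,000) is divided into 6 shares of £1,800,000: Oskar, Henrik, Idris, and Kerensa each take £1,800,000; Noor's £1,800,000 share passes to Noor's issue; Una's £1,800,000 share passes to Una's issue.
Noor's share (£1,800,000) is divided into 3 shares of £600,000: Chioma and Gideon each take £600,000; Sibyl's £600,000 share passes to Sibyl's issue.
Sibyl's share (£600,000) passes entirely to Vikram.
Una's share (£1,800,000) is divided into 4 shares of £450,000: Jessamy, Mireille, and Xiomara each take £450,000; Gita's £450,000 share passes to Gita's issue.
Gita's share (£450,000) is divided into 2 shares of £225,000: Rashid and Bertrand each take £225,000.

Marit: £2,700,000; Oskar: £1,800,000; Chioma: £600,000; Vikram: £600,000; Gideon: £600,000; Henrik: £1,800,000; Idris: £1,800,000; Kerensa: £1,800,000; Jessamy: £450,000; Mireille: £450,000; Rashid: £225,000; Bertrand: £225,000; Xiomara: £450,000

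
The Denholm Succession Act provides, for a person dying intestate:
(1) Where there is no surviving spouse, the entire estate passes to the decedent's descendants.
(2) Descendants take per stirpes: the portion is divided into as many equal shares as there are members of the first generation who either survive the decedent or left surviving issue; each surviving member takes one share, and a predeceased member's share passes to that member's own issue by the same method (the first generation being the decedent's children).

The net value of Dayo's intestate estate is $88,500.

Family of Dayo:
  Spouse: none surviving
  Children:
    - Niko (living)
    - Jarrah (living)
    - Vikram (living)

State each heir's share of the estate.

The entire $88,500 passes to the descendants.
That amount ($88,500) is divided into 3 shares of $29,500: Niko, Jarrah, and Vikram each take $29,500.

Niko: $29,500; Jarrah: $29,500; Vikram: $29,500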